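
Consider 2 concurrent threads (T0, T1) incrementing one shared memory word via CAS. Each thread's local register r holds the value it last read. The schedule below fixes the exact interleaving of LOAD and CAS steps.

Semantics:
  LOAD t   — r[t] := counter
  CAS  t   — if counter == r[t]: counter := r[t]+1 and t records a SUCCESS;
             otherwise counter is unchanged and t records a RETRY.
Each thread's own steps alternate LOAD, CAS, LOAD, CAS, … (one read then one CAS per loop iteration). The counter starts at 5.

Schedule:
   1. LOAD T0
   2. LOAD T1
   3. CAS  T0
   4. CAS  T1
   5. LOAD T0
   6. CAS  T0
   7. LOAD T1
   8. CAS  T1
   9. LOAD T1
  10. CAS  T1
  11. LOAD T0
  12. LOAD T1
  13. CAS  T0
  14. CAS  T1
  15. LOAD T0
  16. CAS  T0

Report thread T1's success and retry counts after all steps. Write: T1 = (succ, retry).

   1) LOAD T0:  M=5  r_T0=5
   2) LOAD T1:  M=5  r_T1=5
   3) CAS  T0:  M=6  r_T0=5 ✓
   4) CAS  T1:  M=6  r_T1=5 ✗
   5) LOAD T0:  M=6  r_T0=6
   6) CAS  T0:  M=7  r_T0=6 ✓
   7) LOAD T1:  M=7  r_T1=7
   8) CAS  T1:  M=8  r_T1=7 ✓
   9) LOAD T1:  M=8  r_T1=8
  10) CAS  T1:  M=9  r_T1=8 ✓
  11) LOAD T0:  M=9  r_T0=9
  12) LOAD T1:  M=9  r_T1=9
  13) CAS  T0:  M=10  r_T0=9 ✓
  14) CAS  T1:  M=10  r_T1=9 ✗
  15) LOAD T0:  M=10  r_T0=10
  16) CAS  T0:  M=11  r_T0=10 ✓

T1 = (2, 2)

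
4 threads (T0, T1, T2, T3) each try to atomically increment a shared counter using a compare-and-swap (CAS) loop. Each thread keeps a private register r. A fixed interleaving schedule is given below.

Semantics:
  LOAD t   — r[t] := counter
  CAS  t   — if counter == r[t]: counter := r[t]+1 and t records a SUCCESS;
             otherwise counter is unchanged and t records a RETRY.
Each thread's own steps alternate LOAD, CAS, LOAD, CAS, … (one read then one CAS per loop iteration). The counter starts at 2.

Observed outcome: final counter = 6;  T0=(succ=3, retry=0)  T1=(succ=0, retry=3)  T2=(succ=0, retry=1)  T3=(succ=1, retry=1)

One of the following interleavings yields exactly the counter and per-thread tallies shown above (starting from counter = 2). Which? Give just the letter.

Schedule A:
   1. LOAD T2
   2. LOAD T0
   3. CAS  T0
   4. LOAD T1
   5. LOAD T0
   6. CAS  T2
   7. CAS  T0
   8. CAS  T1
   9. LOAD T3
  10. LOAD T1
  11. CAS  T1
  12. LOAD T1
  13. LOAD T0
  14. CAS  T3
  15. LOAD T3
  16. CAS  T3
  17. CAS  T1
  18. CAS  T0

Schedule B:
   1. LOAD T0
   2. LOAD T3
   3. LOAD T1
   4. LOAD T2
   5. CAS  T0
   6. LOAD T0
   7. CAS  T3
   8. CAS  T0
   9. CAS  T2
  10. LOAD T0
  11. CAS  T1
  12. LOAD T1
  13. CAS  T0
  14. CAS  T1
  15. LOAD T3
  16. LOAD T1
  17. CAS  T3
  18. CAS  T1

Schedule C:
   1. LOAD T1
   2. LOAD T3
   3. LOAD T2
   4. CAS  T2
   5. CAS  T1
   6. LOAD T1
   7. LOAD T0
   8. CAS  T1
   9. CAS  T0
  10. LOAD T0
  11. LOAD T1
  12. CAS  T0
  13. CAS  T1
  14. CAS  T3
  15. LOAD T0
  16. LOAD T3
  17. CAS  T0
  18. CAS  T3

Tracing schedule B:
T0 LOAD — after: cnt=2, r=2 — load
T3 LOAD — after: cnt=2, r=2 — load
T1 LOAD — after: cnt=2, r=2 — load
T2 LOAD — after: cnt=2, r=2 — load
T0 CAS — after: cnt=3, r=2 — ok
T0 LOAD — after: cnt=3, r=3 — load
T3 CAS — after: cnt=3, r=2 — retry
T0 CAS — after: cnt=4, r=3 — ok
T2 CAS — after: cnt=4, r=2 — retry
T0 LOAD — after: cnt=4, r=4 — load
T1 CAS — after: cnt=4, r=2 — retry
T1 LOAD — after: cnt=4, r=4 — load
T0 CAS — after: cnt=5, r=4 — ok
T1 CAS — after: cnt=5, r=4 — retry
T3 LOAD — after: cnt=5, r=5 — load
T1 LOAD — after: cnt=5, r=5 — load
T3 CAS — after: cnt=6, r=5 — ok
T1 CAS — after: cnt=6, r=5 — retry

B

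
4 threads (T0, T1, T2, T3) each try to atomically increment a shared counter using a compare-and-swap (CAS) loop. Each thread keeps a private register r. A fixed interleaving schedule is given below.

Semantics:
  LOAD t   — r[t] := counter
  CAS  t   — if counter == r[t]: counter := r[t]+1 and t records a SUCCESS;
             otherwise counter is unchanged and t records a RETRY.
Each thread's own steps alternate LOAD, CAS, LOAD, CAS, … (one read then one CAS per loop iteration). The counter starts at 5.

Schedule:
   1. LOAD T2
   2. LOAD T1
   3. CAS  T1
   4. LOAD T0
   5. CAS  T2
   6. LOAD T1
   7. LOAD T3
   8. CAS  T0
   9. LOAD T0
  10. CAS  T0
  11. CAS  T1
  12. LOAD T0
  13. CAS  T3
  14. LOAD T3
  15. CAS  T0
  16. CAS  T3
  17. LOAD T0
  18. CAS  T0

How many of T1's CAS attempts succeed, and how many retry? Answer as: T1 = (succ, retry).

[1] T2.load  rd  (counter 5, T2.r 5)
[2] T1.load  rd  (counter 5, T1.r 5)
[3] T1.cas  hit  (counter 6, T1.r 5)
[4] T0.load  rd  (counter 6, T0.r 6)
[5] T2.cas  miss  (counter 6, T2.r 5)
[6] T1.load  rd  (counter 6, T1.r 6)
[7] T3.load  rd  (counter 6, T3.r 6)
[8] T0.cas  hit  (counter 7, T0.r 6)
[9] T0.load  rd  (counter 7, T0.r 7)
[10] T0.cas  hit  (counter 8, T0.r 7)
[11] T1.cas  miss  (counter 8, T1.r 6)
[12] T0.load  rd  (counter 8, T0.r 8)
[13] T3.cas  miss  (counter 8, T3.r 6)
[14] T3.load  rd  (counter 8, T3.r 8)
[15] T0.cas  hit  (counter 9, T0.r 8)
[16] T3.cas  miss  (counter 9, T3.r 8)
[17] T0.load  rd  (counter 9, T0.r 9)
[18] T0.cas  hit  (counter 10, T0.r 9)

T1 = (1, 1)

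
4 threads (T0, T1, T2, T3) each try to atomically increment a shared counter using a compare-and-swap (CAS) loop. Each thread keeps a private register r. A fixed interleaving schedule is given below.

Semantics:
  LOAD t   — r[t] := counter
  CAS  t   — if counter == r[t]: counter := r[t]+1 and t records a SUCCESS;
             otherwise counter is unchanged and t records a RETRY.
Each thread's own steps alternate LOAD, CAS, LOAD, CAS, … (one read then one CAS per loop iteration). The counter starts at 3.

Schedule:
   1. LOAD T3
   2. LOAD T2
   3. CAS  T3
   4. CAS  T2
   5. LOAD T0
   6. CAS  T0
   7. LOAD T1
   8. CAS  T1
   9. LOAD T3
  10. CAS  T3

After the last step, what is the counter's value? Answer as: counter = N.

[1] T3.load  rd  (counter 3, T3.r 3)
[2] T2.load  rd  (counter 3, T2.r 3)
[3] T3.cas  hit  (counter 4, T3.r 3)
[4] T2.cas  miss  (counter 4, T2.r 3)
[5] T0.load  rd  (counter 4, T0.r 4)
[6] T0.cas  hit  (counter 5, T0.r 4)
[7] T1.load  rd  (counter 5, T1.r 5)
[8] T1.cas  hit  (counter 6, T1.r 5)
[9] T3.load  rd  (counter 6, T3.r 6)
[10] T3.cas  hit  (counter 7, T3.r 6)

counter = 7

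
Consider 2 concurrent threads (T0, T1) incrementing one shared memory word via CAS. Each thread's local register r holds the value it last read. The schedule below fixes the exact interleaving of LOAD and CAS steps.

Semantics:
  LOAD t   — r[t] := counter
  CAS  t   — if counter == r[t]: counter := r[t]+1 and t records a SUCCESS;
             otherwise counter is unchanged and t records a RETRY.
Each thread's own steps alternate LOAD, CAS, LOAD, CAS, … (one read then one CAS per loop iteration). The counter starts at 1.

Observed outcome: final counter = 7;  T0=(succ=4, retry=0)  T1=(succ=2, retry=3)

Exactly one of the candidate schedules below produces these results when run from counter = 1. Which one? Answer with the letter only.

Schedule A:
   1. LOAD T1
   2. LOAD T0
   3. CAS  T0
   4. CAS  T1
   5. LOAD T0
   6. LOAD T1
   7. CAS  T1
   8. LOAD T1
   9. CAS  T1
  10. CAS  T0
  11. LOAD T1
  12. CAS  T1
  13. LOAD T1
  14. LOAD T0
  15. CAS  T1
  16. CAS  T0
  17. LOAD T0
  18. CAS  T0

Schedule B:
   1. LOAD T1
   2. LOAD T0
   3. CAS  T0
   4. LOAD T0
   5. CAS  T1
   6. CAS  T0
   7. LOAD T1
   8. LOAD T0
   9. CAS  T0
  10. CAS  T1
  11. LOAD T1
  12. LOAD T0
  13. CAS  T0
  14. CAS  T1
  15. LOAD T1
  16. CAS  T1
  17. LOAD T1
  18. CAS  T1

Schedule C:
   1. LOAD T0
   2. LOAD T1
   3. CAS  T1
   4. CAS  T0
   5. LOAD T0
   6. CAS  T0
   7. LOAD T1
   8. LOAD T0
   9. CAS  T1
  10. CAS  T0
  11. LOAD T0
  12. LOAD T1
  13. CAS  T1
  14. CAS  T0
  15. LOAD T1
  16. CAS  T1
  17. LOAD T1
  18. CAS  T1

B

Tracing schedule B:
step 1: T1 LOAD ⇒ load; ctr=1 reg=1
step 2: T0 LOAD ⇒ load; ctr=1 reg=1
step 3: T0 CAS ⇒ ok; ctr=2 reg=1
step 4: T0 LOAD ⇒ load; ctr=2 reg=2
step 5: T1 CAS ⇒ retry; ctr=2 reg=1
step 6: T0 CAS ⇒ ok; ctr=3 reg=2
step 7: T1 LOAD ⇒ load; ctr=3 reg=3
step 8: T0 LOAD ⇒ load; ctr=3 reg=3
step 9: T0 CAS ⇒ ok; ctr=4 reg=3
step 10: T1 CAS ⇒ retry; ctr=4 reg=3
step 11: T1 LOAD ⇒ load; ctr=4 reg=4
step 12: T0 LOAD ⇒ load; ctr=4 reg=4
step 13: T0 CAS ⇒ ok; ctr=5 reg=4
step 14: T1 CAS ⇒ retry; ctr=5 reg=4
step 15: T1 LOAD ⇒ load; ctr=5 reg=5
step 16: T1 CAS ⇒ ok; ctr=6 reg=5
step 17: T1 LOAD ⇒ load; ctr=6 reg=6
step 18: T1 CAS ⇒ ok; ctr=7 reg=6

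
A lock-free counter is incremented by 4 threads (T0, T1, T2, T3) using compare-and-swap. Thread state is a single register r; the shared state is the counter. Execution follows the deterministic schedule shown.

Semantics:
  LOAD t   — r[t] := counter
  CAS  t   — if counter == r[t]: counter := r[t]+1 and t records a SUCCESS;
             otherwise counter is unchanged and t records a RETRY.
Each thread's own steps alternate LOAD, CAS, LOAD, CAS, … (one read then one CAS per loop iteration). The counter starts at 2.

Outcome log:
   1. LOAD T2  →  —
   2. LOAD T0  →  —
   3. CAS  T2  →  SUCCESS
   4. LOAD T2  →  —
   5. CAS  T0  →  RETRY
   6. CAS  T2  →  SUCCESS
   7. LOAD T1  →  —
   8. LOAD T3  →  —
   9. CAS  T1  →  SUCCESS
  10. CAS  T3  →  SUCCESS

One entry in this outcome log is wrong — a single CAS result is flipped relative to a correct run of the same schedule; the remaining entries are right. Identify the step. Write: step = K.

step = 10

Reference trace:
step 1: T2 LOAD ⇒ load; ctr=2 reg=2
step 2: T0 LOAD ⇒ load; ctr=2 reg=2
step 3: T2 CAS ⇒ ok; ctr=3 reg=2
step 4: T2 LOAD ⇒ load; ctr=3 reg=3
step 5: T0 CAS ⇒ retry; ctr=3 reg=2
step 6: T2 CAS ⇒ ok; ctr=4 reg=3
step 7: T1 LOAD ⇒ load; ctr=4 reg=4
step 8: T3 LOAD ⇒ load; ctr=4 reg=4
step 9: T1 CAS ⇒ ok; ctr=5 reg=4
step 10: T3 CAS ⇒ retry; ctr=5 reg=4
Mismatch at 10.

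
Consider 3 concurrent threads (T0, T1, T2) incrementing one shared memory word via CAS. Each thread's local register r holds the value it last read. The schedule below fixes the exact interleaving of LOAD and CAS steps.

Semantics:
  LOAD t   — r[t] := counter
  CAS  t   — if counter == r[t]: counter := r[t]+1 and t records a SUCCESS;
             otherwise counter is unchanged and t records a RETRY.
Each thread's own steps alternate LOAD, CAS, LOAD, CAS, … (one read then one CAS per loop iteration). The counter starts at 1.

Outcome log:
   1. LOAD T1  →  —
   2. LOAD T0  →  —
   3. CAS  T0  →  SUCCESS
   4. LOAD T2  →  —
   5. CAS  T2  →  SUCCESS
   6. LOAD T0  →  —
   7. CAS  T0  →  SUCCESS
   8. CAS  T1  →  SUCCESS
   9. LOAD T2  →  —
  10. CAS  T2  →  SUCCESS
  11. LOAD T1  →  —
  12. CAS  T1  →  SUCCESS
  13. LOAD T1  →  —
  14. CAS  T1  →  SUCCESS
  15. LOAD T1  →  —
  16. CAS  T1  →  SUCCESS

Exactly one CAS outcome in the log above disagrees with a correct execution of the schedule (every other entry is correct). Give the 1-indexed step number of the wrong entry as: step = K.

Reference trace:
[1] T1.load  rd  (counter 1, T1.r 1)
[2] T0.load  rd  (counter 1, T0.r 1)
[3] T0.cas  hit  (counter 2, T0.r 1)
[4] T2.load  rd  (counter 2, T2.r 2)
[5] T2.cas  hit  (counter 3, T2.r 2)
[6] T0.load  rd  (counter 3, T0.r 3)
[7] T0.cas  hit  (counter 4, T0.r 3)
[8] T1.cas  miss  (counter 4, T1.r 1)
[9] T2.load  rd  (counter 4, T2.r 4)
[10] T2.cas  hit  (counter 5, T2.r 4)
[11] T1.load  rd  (counter 5, T1.r 5)
[12] T1.cas  hit  (counter 6, T1.r 5)
[13] T1.load  rd  (counter 6, T1.r 6)
[14] T1.cas  hit  (counter 7, T1.r 6)
[15] T1.load  rd  (counter 7, T1.r 7)
[16] T1.cas  hit  (counter 8, T1.r 7)
Flip is step 8.

step = 8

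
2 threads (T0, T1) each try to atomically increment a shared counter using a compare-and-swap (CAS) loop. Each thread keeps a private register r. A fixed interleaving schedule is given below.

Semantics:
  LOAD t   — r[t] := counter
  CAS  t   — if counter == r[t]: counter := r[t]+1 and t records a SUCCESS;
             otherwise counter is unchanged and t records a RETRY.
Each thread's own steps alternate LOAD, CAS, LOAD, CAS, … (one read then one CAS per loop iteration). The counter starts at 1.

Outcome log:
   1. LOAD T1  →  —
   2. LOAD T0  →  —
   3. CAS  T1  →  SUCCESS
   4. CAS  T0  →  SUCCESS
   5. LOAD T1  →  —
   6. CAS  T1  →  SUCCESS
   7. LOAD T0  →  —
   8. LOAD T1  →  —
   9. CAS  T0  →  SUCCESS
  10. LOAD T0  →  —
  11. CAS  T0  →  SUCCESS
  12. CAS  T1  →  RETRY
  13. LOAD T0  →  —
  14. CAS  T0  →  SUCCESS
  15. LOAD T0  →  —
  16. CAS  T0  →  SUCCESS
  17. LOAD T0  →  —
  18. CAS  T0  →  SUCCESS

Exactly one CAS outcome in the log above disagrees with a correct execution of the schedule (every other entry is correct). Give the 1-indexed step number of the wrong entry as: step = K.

Correct run:
T1 LOAD — after: cnt=1, r=1 — load
T0 LOAD — after: cnt=1, r=1 — load
T1 CAS — after: cnt=2, r=1 — ok
T0 CAS — after: cnt=2, r=1 — retry
T1 LOAD — after: cnt=2, r=2 — load
T1 CAS — after: cnt=3, r=2 — ok
T0 LOAD — after: cnt=3, r=3 — load
T1 LOAD — after: cnt=3, r=3 — load
T0 CAS — after: cnt=4, r=3 — ok
T0 LOAD — after: cnt=4, r=4 — load
T0 CAS — after: cnt=5, r=4 — ok
T1 CAS — after: cnt=5, r=3 — retry
T0 LOAD — after: cnt=5, r=5 — load
T0 CAS — after: cnt=6, r=5 — ok
T0 LOAD — after: cnt=6, r=6 — load
T0 CAS — after: cnt=7, r=6 — ok
T0 LOAD — after: cnt=7, r=7 — load
T0 CAS — after: cnt=8, r=7 — ok
Log disagrees first at step 4.

step = 4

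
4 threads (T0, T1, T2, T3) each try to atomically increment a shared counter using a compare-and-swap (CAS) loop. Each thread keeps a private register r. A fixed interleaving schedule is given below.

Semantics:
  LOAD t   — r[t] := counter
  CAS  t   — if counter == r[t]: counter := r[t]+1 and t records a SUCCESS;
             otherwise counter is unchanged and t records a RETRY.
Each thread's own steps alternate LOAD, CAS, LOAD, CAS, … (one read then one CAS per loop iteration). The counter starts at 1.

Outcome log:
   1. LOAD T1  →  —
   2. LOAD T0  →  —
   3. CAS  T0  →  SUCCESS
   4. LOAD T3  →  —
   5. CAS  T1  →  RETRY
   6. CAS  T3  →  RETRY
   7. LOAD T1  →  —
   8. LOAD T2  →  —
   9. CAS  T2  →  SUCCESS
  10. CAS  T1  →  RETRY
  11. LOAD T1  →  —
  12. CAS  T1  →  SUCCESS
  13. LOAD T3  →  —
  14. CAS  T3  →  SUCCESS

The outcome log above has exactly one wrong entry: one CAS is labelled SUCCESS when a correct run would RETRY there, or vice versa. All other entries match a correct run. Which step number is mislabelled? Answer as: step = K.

Correct run:
[1] T1.load  rd  (counter 1, T1.r 1)
[2] T0.load  rd  (counter 1, T0.r 1)
[3] T0.cas  hit  (counter 2, T0.r 1)
[4] T3.load  rd  (counter 2, T3.r 2)
[5] T1.cas  miss  (counter 2, T1.r 1)
[6] T3.cas  hit  (counter 3, T3.r 2)
[7] T1.load  rd  (counter 3, T1.r 3)
[8] T2.load  rd  (counter 3, T2.r 3)
[9] T2.cas  hit  (counter 4, T2.r 3)
[10] T1.cas  miss  (counter 4, T1.r 3)
[11] T1.load  rd  (counter 4, T1.r 4)
[12] T1.cas  hit  (counter 5, T1.r 4)
[13] T3.load  rd  (counter 5, T3.r 5)
[14] T3.cas  hit  (counter 6, T3.r 5)
Log disagrees first at step 6.

step = 6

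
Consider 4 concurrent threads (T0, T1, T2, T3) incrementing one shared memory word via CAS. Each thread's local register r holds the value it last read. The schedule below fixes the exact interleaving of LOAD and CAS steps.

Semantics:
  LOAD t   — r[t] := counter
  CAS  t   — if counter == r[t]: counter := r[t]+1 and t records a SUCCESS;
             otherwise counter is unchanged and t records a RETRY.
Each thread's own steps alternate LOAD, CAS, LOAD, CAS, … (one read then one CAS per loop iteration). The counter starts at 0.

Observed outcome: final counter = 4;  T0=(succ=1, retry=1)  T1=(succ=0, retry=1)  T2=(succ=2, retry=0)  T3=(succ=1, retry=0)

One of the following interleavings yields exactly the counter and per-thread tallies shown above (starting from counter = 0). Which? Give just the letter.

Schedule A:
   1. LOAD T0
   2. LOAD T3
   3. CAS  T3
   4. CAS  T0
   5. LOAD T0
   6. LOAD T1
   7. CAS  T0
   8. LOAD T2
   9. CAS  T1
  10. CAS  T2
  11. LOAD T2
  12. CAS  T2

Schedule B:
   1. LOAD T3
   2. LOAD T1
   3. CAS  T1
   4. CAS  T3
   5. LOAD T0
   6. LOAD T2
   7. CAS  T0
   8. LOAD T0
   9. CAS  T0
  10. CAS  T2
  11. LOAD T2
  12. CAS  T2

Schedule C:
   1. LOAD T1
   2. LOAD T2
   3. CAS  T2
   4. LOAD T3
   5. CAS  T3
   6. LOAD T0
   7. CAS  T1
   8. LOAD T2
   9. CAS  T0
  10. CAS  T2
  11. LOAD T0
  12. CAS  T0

Tracing schedule A:
[1] T0.load  rd  (counter 0, T0.r 0)
[2] T3.load  rd  (counter 0, T3.r 0)
[3] T3.cas  hit  (counter 1, T3.r 0)
[4] T0.cas  miss  (counter 1, T0.r 0)
[5] T0.load  rd  (counter 1, T0.r 1)
[6] T1.load  rd  (counter 1, T1.r 1)
[7] T0.cas  hit  (counter 2, T0.r 1)
[8] T2.load  rd  (counter 2, T2.r 2)
[9] T1.cas  miss  (counter 2, T1.r 1)
[10] T2.cas  hit  (counter 3, T2.r 2)
[11] T2.load  rd  (counter 3, T2.r 3)
[12] T2.cas  hit  (counter 4, T2.r 3)

A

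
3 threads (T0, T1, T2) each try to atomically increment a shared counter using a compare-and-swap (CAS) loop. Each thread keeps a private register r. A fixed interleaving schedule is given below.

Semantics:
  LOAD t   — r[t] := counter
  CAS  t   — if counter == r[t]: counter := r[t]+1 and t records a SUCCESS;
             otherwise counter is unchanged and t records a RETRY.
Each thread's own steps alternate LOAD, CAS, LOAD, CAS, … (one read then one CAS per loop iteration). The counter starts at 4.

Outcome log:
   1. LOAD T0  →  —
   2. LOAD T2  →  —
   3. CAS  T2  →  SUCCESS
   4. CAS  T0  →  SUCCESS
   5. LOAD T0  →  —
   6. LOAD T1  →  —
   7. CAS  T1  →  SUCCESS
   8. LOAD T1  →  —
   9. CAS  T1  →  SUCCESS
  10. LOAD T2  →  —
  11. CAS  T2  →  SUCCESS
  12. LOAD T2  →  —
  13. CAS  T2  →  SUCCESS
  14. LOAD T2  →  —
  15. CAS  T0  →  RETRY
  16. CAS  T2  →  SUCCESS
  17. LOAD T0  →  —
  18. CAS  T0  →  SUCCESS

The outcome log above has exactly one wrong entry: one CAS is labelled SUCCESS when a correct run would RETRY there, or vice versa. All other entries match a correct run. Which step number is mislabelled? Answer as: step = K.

step = 4

Re-executing:
#1 T0 reads 4
#2 T2 reads 4
#3 T2 CAS(4→5) writes; counter now 5
#4 T0 CAS(4→5) fails; counter now 5
#5 T0 reads 5
#6 T1 reads 5
#7 T1 CAS(5→6) writes; counter now 6
#8 T1 reads 6
#9 T1 CAS(6→7) writes; counter now 7
#10 T2 reads 7
#11 T2 CAS(7→8) writes; counter now 8
#12 T2 reads 8
#13 T2 CAS(8→9) writes; counter now 9
#14 T2 reads 9
#15 T0 CAS(5→6) fails; counter now 9
#16 T2 CAS(9→10) writes; counter now 10
#17 T0 reads 10
#18 T0 CAS(10→11) writes; counter now 11
Flip is step 4.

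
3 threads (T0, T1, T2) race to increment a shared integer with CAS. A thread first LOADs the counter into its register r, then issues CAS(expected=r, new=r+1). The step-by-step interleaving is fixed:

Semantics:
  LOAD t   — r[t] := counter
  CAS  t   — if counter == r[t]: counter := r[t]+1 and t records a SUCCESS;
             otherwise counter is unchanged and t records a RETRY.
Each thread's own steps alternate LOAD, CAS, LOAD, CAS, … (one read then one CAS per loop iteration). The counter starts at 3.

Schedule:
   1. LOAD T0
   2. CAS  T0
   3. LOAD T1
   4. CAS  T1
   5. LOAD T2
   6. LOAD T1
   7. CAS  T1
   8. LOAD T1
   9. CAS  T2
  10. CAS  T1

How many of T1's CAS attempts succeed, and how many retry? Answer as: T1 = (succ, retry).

T1 = (3, 0)

[1] T0.load  rd  (counter 3, T0.r 3)
[2] T0.cas  hit  (counter 4, T0.r 3)
[3] T1.load  rd  (counter 4, T1.r 4)
[4] T1.cas  hit  (counter 5, T1.r 4)
[5] T2.load  rd  (counter 5, T2.r 5)
[6] T1.load  rd  (counter 5, T1.r 5)
[7] T1.cas  hit  (counter 6, T1.r 5)
[8] T1.load  rd  (counter 6, T1.r 6)
[9] T2.cas  miss  (counter 6, T2.r 5)
[10] T1.cas  hit  (counter 7, T1.r 6)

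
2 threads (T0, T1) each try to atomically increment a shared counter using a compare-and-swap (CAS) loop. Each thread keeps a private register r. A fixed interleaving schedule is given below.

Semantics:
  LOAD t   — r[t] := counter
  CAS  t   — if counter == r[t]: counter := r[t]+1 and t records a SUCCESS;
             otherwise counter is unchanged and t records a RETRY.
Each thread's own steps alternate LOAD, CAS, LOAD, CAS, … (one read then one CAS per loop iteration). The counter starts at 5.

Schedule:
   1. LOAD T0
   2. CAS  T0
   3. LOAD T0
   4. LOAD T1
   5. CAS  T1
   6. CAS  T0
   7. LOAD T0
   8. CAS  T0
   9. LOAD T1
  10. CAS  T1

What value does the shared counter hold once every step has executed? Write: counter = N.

counter = 9

T0 LOAD — after: cnt=5, r=5 — load
T0 CAS — after: cnt=6, r=5 — ok
T0 LOAD — after: cnt=6, r=6 — load
T1 LOAD — after: cnt=6, r=6 — load
T1 CAS — after: cnt=7, r=6 — ok
T0 CAS — after: cnt=7, r=6 — retry
T0 LOAD — after: cnt=7, r=7 — load
T0 CAS — after: cnt=8, r=7 — ok
T1 LOAD — after: cnt=8, r=8 — load
T1 CAS — after: cnt=9, r=8 — ok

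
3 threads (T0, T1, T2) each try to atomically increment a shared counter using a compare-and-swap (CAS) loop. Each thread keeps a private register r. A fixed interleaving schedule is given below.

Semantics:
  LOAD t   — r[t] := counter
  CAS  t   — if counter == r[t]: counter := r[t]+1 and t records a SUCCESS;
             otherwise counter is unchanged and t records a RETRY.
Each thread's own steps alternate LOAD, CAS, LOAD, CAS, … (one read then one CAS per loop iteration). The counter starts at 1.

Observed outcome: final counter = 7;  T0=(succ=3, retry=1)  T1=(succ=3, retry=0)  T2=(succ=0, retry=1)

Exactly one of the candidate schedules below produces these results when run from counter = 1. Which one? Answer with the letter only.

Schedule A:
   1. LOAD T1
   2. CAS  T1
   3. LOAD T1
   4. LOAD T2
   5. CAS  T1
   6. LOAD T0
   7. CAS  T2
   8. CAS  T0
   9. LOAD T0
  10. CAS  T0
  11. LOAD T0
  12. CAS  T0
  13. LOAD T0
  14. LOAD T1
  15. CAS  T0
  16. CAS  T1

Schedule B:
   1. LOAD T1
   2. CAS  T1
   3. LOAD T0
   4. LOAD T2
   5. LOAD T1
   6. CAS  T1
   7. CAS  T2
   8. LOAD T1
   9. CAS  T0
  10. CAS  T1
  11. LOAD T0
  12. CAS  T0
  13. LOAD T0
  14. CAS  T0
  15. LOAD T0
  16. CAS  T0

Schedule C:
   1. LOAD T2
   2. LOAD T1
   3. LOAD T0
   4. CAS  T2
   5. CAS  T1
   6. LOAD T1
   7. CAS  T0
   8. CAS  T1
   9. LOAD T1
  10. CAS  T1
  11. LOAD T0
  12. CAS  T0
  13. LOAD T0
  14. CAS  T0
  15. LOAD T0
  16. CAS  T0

Simulating candidate B:
1. LOAD T1 → mem=1 r[T1]=1 [LOAD]
2. CAS T1 → mem=2 r[T1]=1 [OK]
3. LOAD T0 → mem=2 r[T0]=2 [LOAD]
4. LOAD T2 → mem=2 r[T2]=2 [LOAD]
5. LOAD T1 → mem=2 r[T1]=2 [LOAD]
6. CAS T1 → mem=3 r[T1]=2 [OK]
7. CAS T2 → mem=3 r[T2]=2 [RETRY]
8. LOAD T1 → mem=3 r[T1]=3 [LOAD]
9. CAS T0 → mem=3 r[T0]=2 [RETRY]
10. CAS T1 → mem=4 r[T1]=3 [OK]
11. LOAD T0 → mem=4 r[T0]=4 [LOAD]
12. CAS T0 → mem=5 r[T0]=4 [OK]
13. LOAD T0 → mem=5 r[T0]=5 [LOAD]
14. CAS T0 → mem=6 r[T0]=5 [OK]
15. LOAD T0 → mem=6 r[T0]=6 [LOAD]
16. CAS T0 → mem=7 r[T0]=6 [OK]

B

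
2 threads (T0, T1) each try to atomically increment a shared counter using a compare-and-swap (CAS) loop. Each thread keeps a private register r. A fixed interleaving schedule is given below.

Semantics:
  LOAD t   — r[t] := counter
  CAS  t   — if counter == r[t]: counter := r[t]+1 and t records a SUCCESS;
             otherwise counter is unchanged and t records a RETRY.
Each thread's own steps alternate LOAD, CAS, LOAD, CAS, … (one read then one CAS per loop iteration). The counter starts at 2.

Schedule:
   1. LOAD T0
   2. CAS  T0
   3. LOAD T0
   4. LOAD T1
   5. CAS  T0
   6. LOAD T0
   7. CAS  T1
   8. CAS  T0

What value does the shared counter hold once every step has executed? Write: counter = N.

counter = 5

#1 T0 reads 2
#2 T0 CAS(2→3) writes; counter now 3
#3 T0 reads 3
#4 T1 reads 3
#5 T0 CAS(3→4) writes; counter now 4
#6 T0 reads 4
#7 T1 CAS(3→4) fails; counter now 4
#8 T0 CAS(4→5) writes; counter now 5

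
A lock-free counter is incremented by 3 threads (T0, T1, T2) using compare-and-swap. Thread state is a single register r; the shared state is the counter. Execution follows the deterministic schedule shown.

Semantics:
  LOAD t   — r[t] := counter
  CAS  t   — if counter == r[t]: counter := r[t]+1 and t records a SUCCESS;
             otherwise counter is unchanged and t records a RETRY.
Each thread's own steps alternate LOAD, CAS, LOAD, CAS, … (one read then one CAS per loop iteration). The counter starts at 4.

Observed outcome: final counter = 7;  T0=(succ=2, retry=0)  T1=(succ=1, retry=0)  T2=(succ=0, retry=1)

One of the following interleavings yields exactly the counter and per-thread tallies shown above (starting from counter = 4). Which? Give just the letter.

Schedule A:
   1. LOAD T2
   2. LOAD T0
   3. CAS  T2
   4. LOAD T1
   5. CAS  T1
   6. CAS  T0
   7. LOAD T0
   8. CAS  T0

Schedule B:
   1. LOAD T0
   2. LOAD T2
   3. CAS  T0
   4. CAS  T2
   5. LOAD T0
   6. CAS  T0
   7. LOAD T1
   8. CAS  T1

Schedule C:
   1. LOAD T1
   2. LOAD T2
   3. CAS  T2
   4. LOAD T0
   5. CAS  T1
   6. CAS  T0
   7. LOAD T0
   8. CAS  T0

Simulating candidate B:
#1 T0 reads 4
#2 T2 reads 4
#3 T0 CAS(4→5) writes; counter now 5
#4 T2 CAS(4→5) fails; counter now 5
#5 T0 reads 5
#6 T0 CAS(5→6) writes; counter now 6
#7 T1 reads 6
#8 T1 CAS(6→7) writes; counter now 7

B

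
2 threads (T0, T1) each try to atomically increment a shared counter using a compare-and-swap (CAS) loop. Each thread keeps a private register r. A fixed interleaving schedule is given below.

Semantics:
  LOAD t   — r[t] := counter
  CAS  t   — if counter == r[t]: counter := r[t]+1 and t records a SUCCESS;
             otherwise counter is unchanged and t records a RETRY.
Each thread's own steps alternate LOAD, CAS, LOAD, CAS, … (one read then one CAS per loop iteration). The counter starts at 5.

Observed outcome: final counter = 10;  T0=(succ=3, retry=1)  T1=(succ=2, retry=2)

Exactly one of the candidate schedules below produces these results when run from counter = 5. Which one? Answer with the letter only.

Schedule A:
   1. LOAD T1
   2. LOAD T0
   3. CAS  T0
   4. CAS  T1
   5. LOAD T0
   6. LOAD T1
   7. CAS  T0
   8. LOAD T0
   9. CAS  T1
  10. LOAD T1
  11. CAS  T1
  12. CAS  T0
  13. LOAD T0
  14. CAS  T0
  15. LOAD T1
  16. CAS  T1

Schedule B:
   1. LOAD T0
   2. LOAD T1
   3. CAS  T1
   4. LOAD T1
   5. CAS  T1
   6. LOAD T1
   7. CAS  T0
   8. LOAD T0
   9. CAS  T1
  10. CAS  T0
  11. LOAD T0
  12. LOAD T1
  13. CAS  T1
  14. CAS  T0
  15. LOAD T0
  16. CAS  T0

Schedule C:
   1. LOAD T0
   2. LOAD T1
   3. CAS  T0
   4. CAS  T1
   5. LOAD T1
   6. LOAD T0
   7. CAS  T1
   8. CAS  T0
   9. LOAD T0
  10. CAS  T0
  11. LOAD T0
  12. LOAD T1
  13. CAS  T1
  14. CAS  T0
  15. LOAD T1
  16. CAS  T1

A

Run A:
#1 T1 reads 5
#2 T0 reads 5
#3 T0 CAS(5→6) writes; counter now 6
#4 T1 CAS(5→6) fails; counter now 6
#5 T0 reads 6
#6 T1 reads 6
#7 T0 CAS(6→7) writes; counter now 7
#8 T0 reads 7
#9 T1 CAS(6→7) fails; counter now 7
#10 T1 reads 7
#11 T1 CAS(7→8) writes; counter now 8
#12 T0 CAS(7→8) fails; counter now 8
#13 T0 reads 8
#14 T0 CAS(8→9) writes; counter now 9
#15 T1 reads 9
#16 T1 CAS(9→10) writes; counter now 10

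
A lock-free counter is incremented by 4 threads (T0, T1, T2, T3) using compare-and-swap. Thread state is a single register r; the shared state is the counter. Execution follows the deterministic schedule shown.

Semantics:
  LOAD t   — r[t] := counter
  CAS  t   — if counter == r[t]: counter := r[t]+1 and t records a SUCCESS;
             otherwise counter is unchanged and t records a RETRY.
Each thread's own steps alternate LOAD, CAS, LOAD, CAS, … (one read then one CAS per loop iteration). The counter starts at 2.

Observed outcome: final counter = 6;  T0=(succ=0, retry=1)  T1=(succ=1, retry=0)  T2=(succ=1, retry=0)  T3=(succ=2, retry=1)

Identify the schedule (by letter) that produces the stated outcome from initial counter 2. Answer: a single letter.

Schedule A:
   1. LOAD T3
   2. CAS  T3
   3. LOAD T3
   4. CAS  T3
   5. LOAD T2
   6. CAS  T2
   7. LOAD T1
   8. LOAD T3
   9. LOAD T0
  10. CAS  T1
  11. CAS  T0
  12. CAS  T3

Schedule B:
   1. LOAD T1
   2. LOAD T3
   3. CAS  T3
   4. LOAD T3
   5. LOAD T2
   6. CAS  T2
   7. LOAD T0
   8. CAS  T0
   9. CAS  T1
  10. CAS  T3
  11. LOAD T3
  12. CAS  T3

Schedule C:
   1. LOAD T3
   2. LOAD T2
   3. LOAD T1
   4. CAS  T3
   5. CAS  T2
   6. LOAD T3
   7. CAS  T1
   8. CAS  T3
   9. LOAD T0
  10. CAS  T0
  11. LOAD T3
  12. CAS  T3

A

Simulating candidate A:
step 1: T3 LOAD ⇒ load; ctr=2 reg=2
step 2: T3 CAS ⇒ ok; ctr=3 reg=2
step 3: T3 LOAD ⇒ load; ctr=3 reg=3
step 4: T3 CAS ⇒ ok; ctr=4 reg=3
step 5: T2 LOAD ⇒ load; ctr=4 reg=4
step 6: T2 CAS ⇒ ok; ctr=5 reg=4
step 7: T1 LOAD ⇒ load; ctr=5 reg=5
step 8: T3 LOAD ⇒ load; ctr=5 reg=5
step 9: T0 LOAD ⇒ load; ctr=5 reg=5
step 10: T1 CAS ⇒ ok; ctr=6 reg=5
step 11: T0 CAS ⇒ retry; ctr=6 reg=5
step 12: T3 CAS ⇒ retry; ctr=6 reg=5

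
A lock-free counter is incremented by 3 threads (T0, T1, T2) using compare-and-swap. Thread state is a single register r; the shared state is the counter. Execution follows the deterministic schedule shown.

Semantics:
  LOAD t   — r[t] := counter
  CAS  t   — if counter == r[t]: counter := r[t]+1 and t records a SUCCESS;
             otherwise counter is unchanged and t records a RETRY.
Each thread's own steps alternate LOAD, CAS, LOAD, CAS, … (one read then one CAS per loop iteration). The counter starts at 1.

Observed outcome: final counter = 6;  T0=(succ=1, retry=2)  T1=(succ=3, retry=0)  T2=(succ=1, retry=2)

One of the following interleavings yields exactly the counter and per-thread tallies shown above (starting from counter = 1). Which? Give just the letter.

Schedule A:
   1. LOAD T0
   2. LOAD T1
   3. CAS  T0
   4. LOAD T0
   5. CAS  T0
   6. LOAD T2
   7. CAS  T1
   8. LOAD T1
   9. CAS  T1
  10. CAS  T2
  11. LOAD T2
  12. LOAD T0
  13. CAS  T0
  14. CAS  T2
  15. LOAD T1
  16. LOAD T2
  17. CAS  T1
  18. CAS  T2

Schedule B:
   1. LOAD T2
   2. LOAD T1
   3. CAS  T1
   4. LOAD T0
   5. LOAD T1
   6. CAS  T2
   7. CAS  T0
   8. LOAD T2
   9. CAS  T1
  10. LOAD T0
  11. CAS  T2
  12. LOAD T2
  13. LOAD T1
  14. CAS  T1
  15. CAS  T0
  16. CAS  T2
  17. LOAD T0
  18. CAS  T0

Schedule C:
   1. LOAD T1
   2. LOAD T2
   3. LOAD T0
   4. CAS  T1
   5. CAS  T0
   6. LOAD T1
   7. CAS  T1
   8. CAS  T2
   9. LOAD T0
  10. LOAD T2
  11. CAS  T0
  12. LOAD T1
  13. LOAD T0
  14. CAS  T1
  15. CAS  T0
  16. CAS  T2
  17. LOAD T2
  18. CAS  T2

C

Run C:
   1) LOAD T1:  M=1  r_T1=1
   2) LOAD T2:  M=1  r_T2=1
   3) LOAD T0:  M=1  r_T0=1
   4) CAS  T1:  M=2  r_T1=1 ✓
   5) CAS  T0:  M=2  r_T0=1 ✗
   6) LOAD T1:  M=2  r_T1=2
   7) CAS  T1:  M=3  r_T1=2 ✓
   8) CAS  T2:  M=3  r_T2=1 ✗
   9) LOAD T0:  M=3  r_T0=3
  10) LOAD T2:  M=3  r_T2=3
  11) CAS  T0:  M=4  r_T0=3 ✓
  12) LOAD T1:  M=4  r_T1=4
  13) LOAD T0:  M=4  r_T0=4
  14) CAS  T1:  M=5  r_T1=4 ✓
  15) CAS  T0:  M=5  r_T0=4 ✗
  16) CAS  T2:  M=5  r_T2=3 ✗
  17) LOAD T2:  M=5  r_T2=5
  18) CAS  T2:  M=6  r_T2=5 ✓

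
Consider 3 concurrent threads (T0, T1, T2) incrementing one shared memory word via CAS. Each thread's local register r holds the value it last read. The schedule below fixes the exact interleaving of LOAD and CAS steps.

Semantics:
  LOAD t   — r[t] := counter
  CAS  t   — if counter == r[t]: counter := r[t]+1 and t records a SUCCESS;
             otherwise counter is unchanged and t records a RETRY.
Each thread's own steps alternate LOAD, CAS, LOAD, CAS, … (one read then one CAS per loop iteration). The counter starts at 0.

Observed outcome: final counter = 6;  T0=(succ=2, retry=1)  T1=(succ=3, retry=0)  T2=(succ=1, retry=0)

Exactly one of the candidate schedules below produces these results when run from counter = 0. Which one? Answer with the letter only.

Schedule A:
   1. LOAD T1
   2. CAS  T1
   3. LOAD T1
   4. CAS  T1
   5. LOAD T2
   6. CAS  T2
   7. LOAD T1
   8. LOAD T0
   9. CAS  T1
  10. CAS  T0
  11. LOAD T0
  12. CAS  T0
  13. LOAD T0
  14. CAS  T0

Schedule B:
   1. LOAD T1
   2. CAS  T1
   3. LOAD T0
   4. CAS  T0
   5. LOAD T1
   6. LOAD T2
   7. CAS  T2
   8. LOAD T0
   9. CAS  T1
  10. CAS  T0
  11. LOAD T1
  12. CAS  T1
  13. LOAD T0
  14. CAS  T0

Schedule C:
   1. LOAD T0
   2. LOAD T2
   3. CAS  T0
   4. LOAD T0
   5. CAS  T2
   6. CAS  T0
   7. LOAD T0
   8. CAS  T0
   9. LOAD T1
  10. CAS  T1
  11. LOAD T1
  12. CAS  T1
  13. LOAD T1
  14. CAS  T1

A

Run A:
   1) LOAD T1:  M=0  r_T1=0
   2) CAS  T1:  M=1  r_T1=0 ✓
   3) LOAD T1:  M=1  r_T1=1
   4) CAS  T1:  M=2  r_T1=1 ✓
   5) LOAD T2:  M=2  r_T2=2
   6) CAS  T2:  M=3  r_T2=2 ✓
   7) LOAD T1:  M=3  r_T1=3
   8) LOAD T0:  M=3  r_T0=3
   9) CAS  T1:  M=4  r_T1=3 ✓
  10) CAS  T0:  M=4  r_T0=3 ✗
  11) LOAD T0:  M=4  r_T0=4
  12) CAS  T0:  M=5  r_T0=4 ✓
  13) LOAD T0:  M=5  r_T0=5
  14) CAS  T0:  M=6  r_T0=5 ✓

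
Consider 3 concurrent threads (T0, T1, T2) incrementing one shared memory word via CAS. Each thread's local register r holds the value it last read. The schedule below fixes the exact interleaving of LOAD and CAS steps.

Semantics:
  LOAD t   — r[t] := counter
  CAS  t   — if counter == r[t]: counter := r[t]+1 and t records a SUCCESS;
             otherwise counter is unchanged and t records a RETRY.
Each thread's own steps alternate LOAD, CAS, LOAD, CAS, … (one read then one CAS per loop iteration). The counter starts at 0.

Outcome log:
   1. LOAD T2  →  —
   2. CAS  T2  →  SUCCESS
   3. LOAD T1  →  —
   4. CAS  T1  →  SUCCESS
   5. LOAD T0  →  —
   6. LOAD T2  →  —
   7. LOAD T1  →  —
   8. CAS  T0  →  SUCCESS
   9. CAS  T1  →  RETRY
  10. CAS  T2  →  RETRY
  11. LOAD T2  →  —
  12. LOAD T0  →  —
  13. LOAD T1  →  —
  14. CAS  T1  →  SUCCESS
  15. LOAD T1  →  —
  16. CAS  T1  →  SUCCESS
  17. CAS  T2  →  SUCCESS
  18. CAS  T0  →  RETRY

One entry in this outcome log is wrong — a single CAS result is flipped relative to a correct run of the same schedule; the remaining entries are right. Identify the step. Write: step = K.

Re-executing:
   1) LOAD T2:  M=0  r_T2=0
   2) CAS  T2:  M=1  r_T2=0 ✓
   3) LOAD T1:  M=1  r_T1=1
   4) CAS  T1:  M=2  r_T1=1 ✓
   5) LOAD T0:  M=2  r_T0=2
   6) LOAD T2:  M=2  r_T2=2
   7) LOAD T1:  M=2  r_T1=2
   8) CAS  T0:  M=3  r_T0=2 ✓
   9) CAS  T1:  M=3  r_T1=2 ✗
  10) CAS  T2:  M=3  r_T2=2 ✗
  11) LOAD T2:  M=3  r_T2=3
  12) LOAD T0:  M=3  r_T0=3
  13) LOAD T1:  M=3  r_T1=3
  14) CAS  T1:  M=4  r_T1=3 ✓
  15) LOAD T1:  M=4  r_T1=4
  16) CAS  T1:  M=5  r_T1=4 ✓
  17) CAS  T2:  M=5  r_T2=3 ✗
  18) CAS  T0:  M=5  r_T0=3 ✗
Log disagrees first at step 17.

step = 17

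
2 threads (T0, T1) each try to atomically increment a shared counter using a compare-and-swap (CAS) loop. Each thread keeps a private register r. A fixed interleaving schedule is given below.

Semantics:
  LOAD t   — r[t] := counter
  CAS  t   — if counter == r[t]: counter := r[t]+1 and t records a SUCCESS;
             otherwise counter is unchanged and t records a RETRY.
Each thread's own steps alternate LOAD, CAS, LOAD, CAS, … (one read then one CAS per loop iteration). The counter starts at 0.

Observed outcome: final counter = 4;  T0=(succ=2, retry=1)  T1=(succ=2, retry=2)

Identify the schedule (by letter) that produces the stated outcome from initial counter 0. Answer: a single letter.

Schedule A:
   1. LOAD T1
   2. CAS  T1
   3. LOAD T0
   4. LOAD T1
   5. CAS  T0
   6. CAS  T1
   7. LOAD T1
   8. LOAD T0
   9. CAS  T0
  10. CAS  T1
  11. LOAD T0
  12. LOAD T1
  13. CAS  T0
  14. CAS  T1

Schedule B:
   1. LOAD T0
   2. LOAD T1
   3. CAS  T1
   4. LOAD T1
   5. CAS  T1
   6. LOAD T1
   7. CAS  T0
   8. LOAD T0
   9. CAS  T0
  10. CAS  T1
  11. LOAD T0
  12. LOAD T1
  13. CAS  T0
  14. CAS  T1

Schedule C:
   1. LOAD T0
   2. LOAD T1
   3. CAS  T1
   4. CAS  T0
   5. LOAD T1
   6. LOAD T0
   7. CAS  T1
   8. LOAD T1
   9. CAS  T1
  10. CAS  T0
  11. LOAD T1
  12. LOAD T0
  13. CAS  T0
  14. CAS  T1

B

Tracing schedule B:
   1) LOAD T0:  M=0  r_T0=0
   2) LOAD T1:  M=0  r_T1=0
   3) CAS  T1:  M=1  r_T1=0 ✓
   4) LOAD T1:  M=1  r_T1=1
   5) CAS  T1:  M=2  r_T1=1 ✓
   6) LOAD T1:  M=2  r_T1=2
   7) CAS  T0:  M=2  r_T0=0 ✗
   8) LOAD T0:  M=2  r_T0=2
   9) CAS  T0:  M=3  r_T0=2 ✓
  10) CAS  T1:  M=3  r_T1=2 ✗
  11) LOAD T0:  M=3  r_T0=3
  12) LOAD T1:  M=3  r_T1=3
  13) CAS  T0:  M=4  r_T0=3 ✓
  14) CAS  T1:  M=4  r_T1=3 ✗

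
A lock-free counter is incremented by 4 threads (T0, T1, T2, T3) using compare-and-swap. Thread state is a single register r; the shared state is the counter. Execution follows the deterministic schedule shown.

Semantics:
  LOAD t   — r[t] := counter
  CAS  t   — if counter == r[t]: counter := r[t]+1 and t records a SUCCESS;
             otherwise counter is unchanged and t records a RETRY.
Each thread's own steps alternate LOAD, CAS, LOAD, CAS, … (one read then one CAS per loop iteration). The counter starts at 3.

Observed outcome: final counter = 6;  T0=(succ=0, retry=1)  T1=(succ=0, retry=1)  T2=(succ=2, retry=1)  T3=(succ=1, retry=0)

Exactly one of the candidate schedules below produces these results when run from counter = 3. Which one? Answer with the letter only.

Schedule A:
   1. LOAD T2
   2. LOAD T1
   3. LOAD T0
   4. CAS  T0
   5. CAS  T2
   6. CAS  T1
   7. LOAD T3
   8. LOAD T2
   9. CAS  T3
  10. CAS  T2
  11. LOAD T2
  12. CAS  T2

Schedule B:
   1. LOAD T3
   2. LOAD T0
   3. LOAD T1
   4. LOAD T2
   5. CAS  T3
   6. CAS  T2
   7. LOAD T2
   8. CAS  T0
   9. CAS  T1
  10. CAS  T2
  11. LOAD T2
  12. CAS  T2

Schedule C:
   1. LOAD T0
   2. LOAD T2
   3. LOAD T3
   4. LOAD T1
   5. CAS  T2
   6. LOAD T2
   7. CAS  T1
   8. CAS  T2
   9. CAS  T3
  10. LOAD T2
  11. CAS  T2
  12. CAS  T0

B

Run B:
[1] T3.load  rd  (counter 3, T3.r 3)
[2] T0.load  rd  (counter 3, T0.r 3)
[3] T1.load  rd  (counter 3, T1.r 3)
[4] T2.load  rd  (counter 3, T2.r 3)
[5] T3.cas  hit  (counter 4, T3.r 3)
[6] T2.cas  miss  (counter 4, T2.r 3)
[7] T2.load  rd  (counter 4, T2.r 4)
[8] T0.cas  miss  (counter 4, T0.r 3)
[9] T1.cas  miss  (counter 4, T1.r 3)
[10] T2.cas  hit  (counter 5, T2.r 4)
[11] T2.load  rd  (counter 5, T2.r 5)
[12] T2.cas  hit  (counter 6, T2.r 5)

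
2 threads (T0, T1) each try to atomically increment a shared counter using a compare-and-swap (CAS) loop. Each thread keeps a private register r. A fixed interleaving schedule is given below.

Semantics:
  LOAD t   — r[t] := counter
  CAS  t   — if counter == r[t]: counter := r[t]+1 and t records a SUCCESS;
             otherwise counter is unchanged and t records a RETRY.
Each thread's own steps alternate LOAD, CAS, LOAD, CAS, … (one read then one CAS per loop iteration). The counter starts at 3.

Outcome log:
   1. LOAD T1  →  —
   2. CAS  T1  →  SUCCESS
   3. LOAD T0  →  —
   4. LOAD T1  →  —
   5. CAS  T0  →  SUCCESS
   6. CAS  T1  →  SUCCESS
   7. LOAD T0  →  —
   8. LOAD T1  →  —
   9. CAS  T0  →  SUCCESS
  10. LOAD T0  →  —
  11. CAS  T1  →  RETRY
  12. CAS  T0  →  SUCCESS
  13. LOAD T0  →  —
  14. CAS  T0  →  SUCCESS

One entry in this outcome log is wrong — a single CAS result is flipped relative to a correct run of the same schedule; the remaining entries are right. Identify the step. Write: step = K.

Re-executing:
1. LOAD T1 → mem=3 r[T1]=3 [LOAD]
2. CAS T1 → mem=4 r[T1]=3 [OK]
3. LOAD T0 → mem=4 r[T0]=4 [LOAD]
4. LOAD T1 → mem=4 r[T1]=4 [LOAD]
5. CAS T0 → mem=5 r[T0]=4 [OK]
6. CAS T1 → mem=5 r[T1]=4 [RETRY]
7. LOAD T0 → mem=5 r[T0]=5 [LOAD]
8. LOAD T1 → mem=5 r[T1]=5 [LOAD]
9. CAS T0 → mem=6 r[T0]=5 [OK]
10. LOAD T0 → mem=6 r[T0]=6 [LOAD]
11. CAS T1 → mem=6 r[T1]=5 [RETRY]
12. CAS T0 → mem=7 r[T0]=6 [OK]
13. LOAD T0 → mem=7 r[T0]=7 [LOAD]
14. CAS T0 → mem=8 r[T0]=7 [OK]
Flip is step 6.

step = 6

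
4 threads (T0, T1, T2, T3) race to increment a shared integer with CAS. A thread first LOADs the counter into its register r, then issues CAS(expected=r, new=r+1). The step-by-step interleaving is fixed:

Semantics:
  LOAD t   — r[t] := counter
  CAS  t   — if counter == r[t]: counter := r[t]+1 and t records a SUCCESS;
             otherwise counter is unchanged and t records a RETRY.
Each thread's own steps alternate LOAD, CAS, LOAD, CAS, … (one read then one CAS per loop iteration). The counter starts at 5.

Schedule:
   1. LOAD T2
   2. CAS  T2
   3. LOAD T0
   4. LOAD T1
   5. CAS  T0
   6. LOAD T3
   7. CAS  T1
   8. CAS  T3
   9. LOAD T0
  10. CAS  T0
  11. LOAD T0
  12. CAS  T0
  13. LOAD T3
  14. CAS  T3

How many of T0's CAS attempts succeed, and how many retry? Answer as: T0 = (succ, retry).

T0 = (3, 0)

   1) LOAD T2:  M=5  r_T2=5
   2) CAS  T2:  M=6  r_T2=5 ✓
   3) LOAD T0:  M=6  r_T0=6
   4) LOAD T1:  M=6  r_T1=6
   5) CAS  T0:  M=7  r_T0=6 ✓
   6) LOAD T3:  M=7  r_T3=7
   7) CAS  T1:  M=7  r_T1=6 ✗
   8) CAS  T3:  M=8  r_T3=7 ✓
   9) LOAD T0:  M=8  r_T0=8
  10) CAS  T0:  M=9  r_T0=8 ✓
  11) LOAD T0:  M=9  r_T0=9
  12) CAS  T0:  M=10  r_T0=9 ✓
  13) LOAD T3:  M=10  r_T3=10
  14) CAS  T3:  M=11  r_T3=10 ✓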